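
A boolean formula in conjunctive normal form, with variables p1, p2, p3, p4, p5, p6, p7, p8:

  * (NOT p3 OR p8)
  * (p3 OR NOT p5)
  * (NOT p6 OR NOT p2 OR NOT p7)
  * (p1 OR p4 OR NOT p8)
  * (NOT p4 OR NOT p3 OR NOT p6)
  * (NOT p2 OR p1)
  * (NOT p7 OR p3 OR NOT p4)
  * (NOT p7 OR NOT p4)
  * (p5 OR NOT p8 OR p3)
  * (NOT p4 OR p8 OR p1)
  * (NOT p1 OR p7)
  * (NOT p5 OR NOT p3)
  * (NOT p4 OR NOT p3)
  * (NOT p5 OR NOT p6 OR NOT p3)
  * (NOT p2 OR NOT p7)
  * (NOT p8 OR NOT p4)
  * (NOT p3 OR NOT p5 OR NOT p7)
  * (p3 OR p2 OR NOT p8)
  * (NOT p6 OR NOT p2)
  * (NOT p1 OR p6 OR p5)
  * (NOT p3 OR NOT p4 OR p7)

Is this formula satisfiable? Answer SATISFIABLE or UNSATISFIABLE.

SATISFIABLE

Branch on p1: take p1 = False.
  then p2 is forced to False.
Set p3 = False and propagate.
  then p5 is forced to False.
  then p8 is forced to False.
  then p4 is forced to False.
p6, p7 are now unconstrained; take p6 = False, p7 = False.
So p1 = 0, p2 = 0, p3 = 0, p4 = 0, p5 = 0, p6 = 0, p7 = 0, p8 = 0 is a satisfying assignment.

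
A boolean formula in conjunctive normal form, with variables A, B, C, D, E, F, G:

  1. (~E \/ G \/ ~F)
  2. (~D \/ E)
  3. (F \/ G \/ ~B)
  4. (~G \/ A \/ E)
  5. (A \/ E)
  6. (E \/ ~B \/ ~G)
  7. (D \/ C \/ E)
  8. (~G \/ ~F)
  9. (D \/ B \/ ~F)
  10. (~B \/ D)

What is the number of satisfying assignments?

Split on E, then G.
  E=1, G=1: A, C free; 3 ways for (B,D,F) × 2^2 = 12.
  E=1, G=0: forces B=0; F=0; A, C, D free → 2^3 = 8.
  E=0, G=1: remaining (A,B,C,D,F) ∈ {(1,0,1,0,0)} — 1.
  E=0, G=0: remaining (A,B,C,D,F) ∈ {(1,0,1,0,0)} — 1.
Total: 12 + 8 + 1 + 1 = 22.

22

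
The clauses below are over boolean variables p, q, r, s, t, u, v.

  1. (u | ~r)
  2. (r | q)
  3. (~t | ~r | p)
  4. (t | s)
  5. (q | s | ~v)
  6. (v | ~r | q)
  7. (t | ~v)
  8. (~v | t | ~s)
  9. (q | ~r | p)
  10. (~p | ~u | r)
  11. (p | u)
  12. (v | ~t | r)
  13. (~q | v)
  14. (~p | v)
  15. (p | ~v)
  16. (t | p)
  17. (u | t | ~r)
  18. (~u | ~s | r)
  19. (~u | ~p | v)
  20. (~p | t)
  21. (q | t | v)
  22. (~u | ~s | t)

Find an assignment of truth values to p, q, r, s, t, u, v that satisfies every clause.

p=T  q=T  r=T  s=F  t=T  u=T  v=T

Try p = True.
  then v is forced to True.
  then t is forced to True.
Try q = True.
For the remaining variables, r = True, s = False, u = True works.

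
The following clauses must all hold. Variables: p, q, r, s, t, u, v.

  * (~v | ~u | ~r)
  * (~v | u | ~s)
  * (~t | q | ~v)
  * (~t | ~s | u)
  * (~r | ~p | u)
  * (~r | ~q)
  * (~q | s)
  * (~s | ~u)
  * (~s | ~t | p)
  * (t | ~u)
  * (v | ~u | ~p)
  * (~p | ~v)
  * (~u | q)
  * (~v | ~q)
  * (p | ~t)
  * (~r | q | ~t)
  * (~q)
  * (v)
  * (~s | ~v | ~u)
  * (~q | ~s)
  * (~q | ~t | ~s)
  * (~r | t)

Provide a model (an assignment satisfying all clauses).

p=F, q=F, r=F, s=F, t=F, u=F, v=T

(~q) is a unit clause, so q = False.
The clause (~u) is unit: u must be False.
(v) is a unit clause, so v = True.
The clause (~s) is unit: s must be False.
Unit propagation: (~t) forces t = False.
(~p) is a unit clause, so p = False.
The clause (~r) is unit: r must be False.
Check each clause:
  1. (~r | ~v | ~u) — ~u is true.
  2. (~v | u | ~s) — ~s is true.
  3. (q | ~v | ~t) — ~t is true.
  4. (~t | u | ~s) — ~t is true.
  5. (~r | ~p | u) — ~r is true.
  6. (~q | ~r) — ~r is true.
  7. (s | ~q) — ~q is true.
  8. (~u | ~s) — ~u is true.
  9. (p | ~t | ~s) — ~t is true.
  10. (t | ~u) — ~u is true.
  11. (~u | v | ~p) — ~u is true.
  12. (~p | ~v) — ~p is true.
  13. (~u | q) — ~u is true.
  14. (~v | ~q) — ~q is true.
  15. (~t | p) — ~t is true.
  16. (q | ~r | ~t) — ~t is true.
  17. (~q) — ~q is true.
  18. (v) — v is true.
  19. (~u | ~s | ~v) — ~u is true.
  20. (~s | ~q) — ~s is true.
  21. (~q | ~s | ~t) — ~t is true.
  22. (~r | t) — ~r is true.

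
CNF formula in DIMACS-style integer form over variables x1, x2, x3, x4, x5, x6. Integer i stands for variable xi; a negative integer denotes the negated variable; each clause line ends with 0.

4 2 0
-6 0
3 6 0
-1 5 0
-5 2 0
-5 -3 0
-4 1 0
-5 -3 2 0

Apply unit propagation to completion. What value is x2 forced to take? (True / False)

(¬x6) stands alone — x6 = False.
(x6 ∨ x3): since x6 = False, the clause reduces to (x3). x3 = True.
(¬x3 ∨ ¬x5) with x3 = True leaves only ¬x5, so x5 = False.
In (x5 ∨ ¬x1), x5 is now false; ¬x1 must hold, so x1 = False.
From (¬x4 ∨ x1) and x1 = False: x4 = False.
(x2 ∨ x4): since x4 = False, the clause reduces to (x2). x2 = True.

True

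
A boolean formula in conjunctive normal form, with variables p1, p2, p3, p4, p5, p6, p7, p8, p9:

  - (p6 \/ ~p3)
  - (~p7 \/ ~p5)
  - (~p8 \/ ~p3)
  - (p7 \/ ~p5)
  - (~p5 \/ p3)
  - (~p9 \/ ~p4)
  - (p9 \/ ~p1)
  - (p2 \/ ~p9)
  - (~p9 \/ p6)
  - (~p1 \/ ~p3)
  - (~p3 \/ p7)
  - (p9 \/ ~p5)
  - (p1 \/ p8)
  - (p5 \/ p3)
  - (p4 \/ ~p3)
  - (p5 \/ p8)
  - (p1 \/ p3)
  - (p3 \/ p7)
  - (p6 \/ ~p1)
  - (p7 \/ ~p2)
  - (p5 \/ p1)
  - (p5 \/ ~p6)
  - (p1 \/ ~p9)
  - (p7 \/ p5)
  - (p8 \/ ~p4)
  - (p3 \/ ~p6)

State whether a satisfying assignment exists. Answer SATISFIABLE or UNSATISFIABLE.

UNSATISFIABLE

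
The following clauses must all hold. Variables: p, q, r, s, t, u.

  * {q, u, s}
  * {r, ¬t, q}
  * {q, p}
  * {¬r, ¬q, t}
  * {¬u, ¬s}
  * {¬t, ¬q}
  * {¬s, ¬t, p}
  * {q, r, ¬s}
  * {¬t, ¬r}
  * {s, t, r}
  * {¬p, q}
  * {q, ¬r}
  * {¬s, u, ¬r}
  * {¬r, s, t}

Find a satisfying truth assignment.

p=False, q=True, r=False, s=True, t=False, u=False

Set p = False and propagate.
  then q is forced to True.
  then t is forced to False.
  then r is forced to False.
  then s is forced to True.
  then u is forced to False.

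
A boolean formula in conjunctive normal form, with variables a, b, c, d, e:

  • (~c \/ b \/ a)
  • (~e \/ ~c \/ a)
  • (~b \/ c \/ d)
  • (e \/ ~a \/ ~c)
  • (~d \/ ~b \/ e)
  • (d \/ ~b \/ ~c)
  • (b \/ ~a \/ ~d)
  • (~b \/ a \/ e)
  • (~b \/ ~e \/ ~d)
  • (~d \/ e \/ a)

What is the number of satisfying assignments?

6

The models are:
  a=F b=F c=F d=F e=F
  a=F b=F c=F d=F e=T
  a=F b=F c=F d=T e=T
  a=T b=F c=F d=F e=F
  a=T b=F c=F d=F e=T
  a=T b=F c=T d=F e=T
That's 6 in total.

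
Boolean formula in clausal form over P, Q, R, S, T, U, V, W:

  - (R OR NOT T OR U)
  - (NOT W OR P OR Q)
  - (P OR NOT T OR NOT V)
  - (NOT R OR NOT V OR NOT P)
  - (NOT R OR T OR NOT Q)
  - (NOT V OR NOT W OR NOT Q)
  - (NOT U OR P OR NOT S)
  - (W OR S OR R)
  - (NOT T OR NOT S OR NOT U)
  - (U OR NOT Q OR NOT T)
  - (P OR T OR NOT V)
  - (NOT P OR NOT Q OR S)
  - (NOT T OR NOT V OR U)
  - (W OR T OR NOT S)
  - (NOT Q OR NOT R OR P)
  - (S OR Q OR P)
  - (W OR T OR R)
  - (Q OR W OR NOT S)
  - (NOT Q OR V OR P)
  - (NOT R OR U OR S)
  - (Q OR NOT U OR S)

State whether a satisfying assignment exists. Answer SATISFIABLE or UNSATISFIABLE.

Set P = True and propagate.
For the remaining variables, Q = False, R = True, S = True, T = False, U = True, V = False, W = True works.
So P=T  Q=F  R=T  S=T  T=F  U=T  V=F  W=T is a satisfying assignment.

SATISFIABLE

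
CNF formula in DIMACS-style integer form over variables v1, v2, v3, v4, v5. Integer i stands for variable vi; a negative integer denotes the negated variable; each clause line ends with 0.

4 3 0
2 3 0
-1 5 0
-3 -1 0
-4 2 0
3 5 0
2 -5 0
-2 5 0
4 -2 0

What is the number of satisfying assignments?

Satisfying assignments:
  v1=0 v2=0 v3=1 v4=0 v5=0
  v1=0 v2=1 v3=0 v4=1 v5=1
  v1=0 v2=1 v3=1 v4=1 v5=1
  v1=1 v2=1 v3=0 v4=1 v5=1
That's 4 in total.

4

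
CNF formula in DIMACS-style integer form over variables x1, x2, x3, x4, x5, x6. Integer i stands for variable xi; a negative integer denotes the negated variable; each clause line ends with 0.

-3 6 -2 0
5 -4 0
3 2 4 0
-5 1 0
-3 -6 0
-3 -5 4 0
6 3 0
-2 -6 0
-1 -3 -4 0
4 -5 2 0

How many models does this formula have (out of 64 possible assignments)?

3

The models are:
  x1=F x2=F x3=T x4=F x5=F x6=F
  x1=T x2=F x3=F x4=T x5=T x6=T
  x1=T x2=F x3=T x4=F x5=F x6=F
That's 3 in total.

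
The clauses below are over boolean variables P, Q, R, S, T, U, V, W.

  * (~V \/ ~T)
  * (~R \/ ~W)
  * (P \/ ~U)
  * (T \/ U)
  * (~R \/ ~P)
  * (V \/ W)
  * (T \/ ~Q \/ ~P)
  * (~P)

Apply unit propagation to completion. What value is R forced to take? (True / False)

(~P) stands alone — P = False.
From (~U \/ P) and P = False: U = False.
(T \/ U) with U = False leaves only T, so T = True.
In (~T \/ ~V), ~T is now false; ~V must hold, so V = False.
(W \/ V) with V = False leaves only W, so W = True.
(~W \/ ~R) with W = True leaves only ~R, so R = False.

False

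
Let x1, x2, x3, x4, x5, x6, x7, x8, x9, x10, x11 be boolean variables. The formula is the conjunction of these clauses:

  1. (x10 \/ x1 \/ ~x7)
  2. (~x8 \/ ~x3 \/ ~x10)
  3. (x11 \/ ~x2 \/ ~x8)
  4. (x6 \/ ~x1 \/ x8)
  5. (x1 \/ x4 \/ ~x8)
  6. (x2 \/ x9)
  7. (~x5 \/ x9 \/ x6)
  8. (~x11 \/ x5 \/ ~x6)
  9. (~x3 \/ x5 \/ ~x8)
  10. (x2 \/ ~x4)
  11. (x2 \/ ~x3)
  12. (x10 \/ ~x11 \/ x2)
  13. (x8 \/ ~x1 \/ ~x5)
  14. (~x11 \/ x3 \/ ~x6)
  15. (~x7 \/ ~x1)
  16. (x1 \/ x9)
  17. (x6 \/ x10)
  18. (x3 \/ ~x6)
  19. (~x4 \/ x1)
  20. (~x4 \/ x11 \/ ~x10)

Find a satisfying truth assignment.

x1=F  x2=T  x3=T  x4=F  x5=T  x6=T  x7=T  x8=F  x9=T  x10=T  x11=T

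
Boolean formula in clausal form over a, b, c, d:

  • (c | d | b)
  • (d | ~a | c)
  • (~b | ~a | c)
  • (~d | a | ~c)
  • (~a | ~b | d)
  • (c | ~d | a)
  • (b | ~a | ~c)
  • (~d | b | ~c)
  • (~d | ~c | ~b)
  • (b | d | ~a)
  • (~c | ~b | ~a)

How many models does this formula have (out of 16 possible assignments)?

The models are:
  a=0 b=0 c=1 d=0
  a=0 b=1 c=0 d=0
  a=0 b=1 c=1 d=0
  a=1 b=0 c=0 d=1
That's 4 in total.

4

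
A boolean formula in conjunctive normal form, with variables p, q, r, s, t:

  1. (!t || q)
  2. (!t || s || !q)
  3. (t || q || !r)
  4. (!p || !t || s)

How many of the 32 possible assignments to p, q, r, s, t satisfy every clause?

Case analysis on t and q:
  t=1, q=1: remaining (p,r,s) ∈ {(0,0,1); (0,1,1); (1,0,1); (1,1,1)} — 4.
  t=1, q=0: a clause becomes empty — 0.
  t=0, q=1: p, r, s free → 2^3 = 8.
  t=0, q=0: remaining (p,r,s) ∈ {(0,0,0); (0,0,1); (1,0,0); (1,0,1)} — 4.
Total: 4 + 0 + 8 + 4 = 16.

16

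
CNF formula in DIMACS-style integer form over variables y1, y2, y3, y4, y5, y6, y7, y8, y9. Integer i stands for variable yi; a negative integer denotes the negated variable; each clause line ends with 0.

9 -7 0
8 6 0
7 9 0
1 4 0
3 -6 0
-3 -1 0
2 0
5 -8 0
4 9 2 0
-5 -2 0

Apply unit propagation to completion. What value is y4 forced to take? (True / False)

True

Unit clause (y2) sets y2 = True.
(¬y5 ∨ ¬y2): since y2 = True, the clause reduces to (¬y5). y5 = False.
(y5 ∨ ¬y8): since y5 = False, the clause reduces to (¬y8). y8 = False.
From (y6 ∨ y8) and y8 = False: y6 = True.
From (¬y6 ∨ y3) and y6 = True: y3 = True.
In (¬y1 ∨ ¬y3), ¬y3 is now false; ¬y1 must hold, so y1 = False.
In (y1 ∨ y4), y1 is now false; y4 must hold, so y4 = True.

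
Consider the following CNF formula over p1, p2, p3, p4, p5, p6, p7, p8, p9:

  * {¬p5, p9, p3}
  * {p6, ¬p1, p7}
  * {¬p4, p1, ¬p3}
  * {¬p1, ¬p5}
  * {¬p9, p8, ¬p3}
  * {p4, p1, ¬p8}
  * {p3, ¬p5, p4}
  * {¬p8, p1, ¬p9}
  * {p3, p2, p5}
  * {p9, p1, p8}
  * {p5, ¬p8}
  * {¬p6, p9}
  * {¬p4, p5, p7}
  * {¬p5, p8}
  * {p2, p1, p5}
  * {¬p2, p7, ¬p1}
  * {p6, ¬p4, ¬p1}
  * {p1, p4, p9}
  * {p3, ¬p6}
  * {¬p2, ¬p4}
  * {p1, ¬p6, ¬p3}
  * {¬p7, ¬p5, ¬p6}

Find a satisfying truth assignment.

Branch on p1: take p1 = False.
The remaining clauses are satisfied by p2 = True, p3 = False, p4 = False, p5 = False, p6 = False, p7 = False, p8 = False, p9 = True.

p1=False, p2=True, p3=False, p4=False, p5=False, p6=False, p7=False, p8=False, p9=True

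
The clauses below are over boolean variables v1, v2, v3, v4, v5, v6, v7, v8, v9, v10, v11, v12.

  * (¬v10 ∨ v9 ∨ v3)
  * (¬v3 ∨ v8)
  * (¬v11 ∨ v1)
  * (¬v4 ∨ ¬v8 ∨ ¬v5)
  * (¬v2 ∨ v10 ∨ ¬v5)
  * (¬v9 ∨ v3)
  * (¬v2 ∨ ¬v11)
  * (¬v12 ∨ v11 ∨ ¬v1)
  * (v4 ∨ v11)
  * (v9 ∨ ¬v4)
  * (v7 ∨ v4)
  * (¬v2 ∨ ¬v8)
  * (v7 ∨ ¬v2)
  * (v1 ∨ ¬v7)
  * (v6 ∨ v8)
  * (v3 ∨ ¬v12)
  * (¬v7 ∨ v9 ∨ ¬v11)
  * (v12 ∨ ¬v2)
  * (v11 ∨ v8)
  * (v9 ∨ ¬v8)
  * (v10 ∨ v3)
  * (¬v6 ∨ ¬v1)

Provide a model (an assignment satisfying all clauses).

v1=T, v2=F, v3=T, v4=T, v5=F, v6=F, v7=T, v8=T, v9=T, v10=F, v11=T, v12=F

v2 occurs only negated in the remaining clauses — set v2 = False.
v5 occurs only negated in the remaining clauses — set v5 = False.
Try v1 = True.
  then v6 is forced to False.
  then v8 is forced to True.
  then v9 is forced to True.
  then v3 is forced to True.
Try v4 = True.
For the remaining variables, v7 = True, v10 = False, v11 = True, v12 = False works.
Every clause has at least one true literal under this assignment.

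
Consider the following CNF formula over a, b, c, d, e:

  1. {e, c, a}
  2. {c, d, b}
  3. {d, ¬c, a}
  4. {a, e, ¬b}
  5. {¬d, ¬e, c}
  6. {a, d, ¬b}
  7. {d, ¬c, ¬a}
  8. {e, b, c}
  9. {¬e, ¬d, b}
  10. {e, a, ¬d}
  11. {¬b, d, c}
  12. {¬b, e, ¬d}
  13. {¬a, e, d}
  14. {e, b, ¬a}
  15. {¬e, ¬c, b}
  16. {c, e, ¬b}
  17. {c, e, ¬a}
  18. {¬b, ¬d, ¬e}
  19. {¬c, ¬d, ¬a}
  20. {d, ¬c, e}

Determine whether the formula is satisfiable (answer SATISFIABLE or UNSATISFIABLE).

UNSATISFIABLE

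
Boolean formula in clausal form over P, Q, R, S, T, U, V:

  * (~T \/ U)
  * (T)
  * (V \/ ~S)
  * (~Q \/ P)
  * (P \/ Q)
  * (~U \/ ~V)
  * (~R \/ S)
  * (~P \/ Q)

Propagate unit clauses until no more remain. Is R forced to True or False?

(T) stands alone — T = True.
From (~T \/ U) and T = True: U = True.
From (~U \/ ~V) and U = True: V = False.
(V \/ ~S) with V = False leaves only ~S, so S = False.
In (~R \/ S), S is now false; ~R must hold, so R = False.

False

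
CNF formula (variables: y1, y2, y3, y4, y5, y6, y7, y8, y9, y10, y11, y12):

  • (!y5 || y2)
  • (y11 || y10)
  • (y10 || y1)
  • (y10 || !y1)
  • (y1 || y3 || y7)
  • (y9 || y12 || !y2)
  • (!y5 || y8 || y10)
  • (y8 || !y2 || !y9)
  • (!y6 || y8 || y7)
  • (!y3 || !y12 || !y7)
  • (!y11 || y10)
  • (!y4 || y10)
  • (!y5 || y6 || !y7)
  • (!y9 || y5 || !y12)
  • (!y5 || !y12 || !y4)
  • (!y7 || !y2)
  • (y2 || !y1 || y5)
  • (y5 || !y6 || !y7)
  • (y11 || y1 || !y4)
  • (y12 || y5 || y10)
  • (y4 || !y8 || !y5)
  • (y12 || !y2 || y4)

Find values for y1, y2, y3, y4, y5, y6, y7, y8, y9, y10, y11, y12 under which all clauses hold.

y1 = False, y2 = True, y3 = True, y4 = True, y5 = False, y6 = False, y7 = False, y8 = True, y9 = False, y10 = True, y11 = True, y12 = True

y10 occurs only positively in the remaining clauses — set y10 = True.
Set y1 = False and propagate.
Try y2 = True.
  then y7 is forced to False.
  then y3 is forced to True.
For the remaining variables, y4 = True, y5 = False, y6 = False, y8 = True, y9 = False, y11 = True, y12 = True works.
Check each clause:
  1. (!y5 || y2) — y2 is true.
  2. (y10 || y11) — y10 is true.
  3. (y10 || y1) — y10 is true.
  4. (!y1 || y10) — y10 is true.
  5. (y1 || y3 || y7) — y3 is true.
  6. (y9 || !y2 || y12) — y12 is true.
  7. (!y5 || y8 || y10) — y8 is true.
  8. (!y9 || !y2 || y8) — y8 is true.
  9. (y8 || y7 || !y6) — y8 is true.
  10. (!y3 || !y12 || !y7) — !y7 is true.
  11. (!y11 || y10) — y10 is true.
  12. (!y4 || y10) — y10 is true.
  13. (!y7 || y6 || !y5) — !y7 is true.
  14. (y5 || !y9 || !y12) — !y9 is true.
  15. (!y5 || !y4 || !y12) — !y5 is true.
  16. (!y2 || !y7) — !y7 is true.
  17. (!y1 || y5 || y2) — y2 is true.
  18. (!y6 || !y7 || y5) — !y7 is true.
  19. (y1 || y11 || !y4) — y11 is true.
  20. (y12 || y5 || y10) — y10 is true.
  21. (y4 || !y8 || !y5) — !y5 is true.
  22. (!y2 || y12 || y4) — y4 is true.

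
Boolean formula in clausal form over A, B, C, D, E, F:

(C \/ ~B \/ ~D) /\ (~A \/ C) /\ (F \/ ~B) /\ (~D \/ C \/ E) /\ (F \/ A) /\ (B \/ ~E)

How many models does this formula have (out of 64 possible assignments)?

17

Split on B, then C.
  B=T, C=T: forces F=T; A, D, E free → 2^3 = 8.
  B=T, C=F: remaining (A,D,E,F) ∈ {(F,F,F,T); (F,F,T,T)} — 2.
  B=F, C=T: D free; 3 ways for (A,E,F) × 2^1 = 6.
  B=F, C=F: remaining (A,D,E,F) ∈ {(F,F,F,T)} — 1.
Total: 8 + 2 + 6 + 1 = 17.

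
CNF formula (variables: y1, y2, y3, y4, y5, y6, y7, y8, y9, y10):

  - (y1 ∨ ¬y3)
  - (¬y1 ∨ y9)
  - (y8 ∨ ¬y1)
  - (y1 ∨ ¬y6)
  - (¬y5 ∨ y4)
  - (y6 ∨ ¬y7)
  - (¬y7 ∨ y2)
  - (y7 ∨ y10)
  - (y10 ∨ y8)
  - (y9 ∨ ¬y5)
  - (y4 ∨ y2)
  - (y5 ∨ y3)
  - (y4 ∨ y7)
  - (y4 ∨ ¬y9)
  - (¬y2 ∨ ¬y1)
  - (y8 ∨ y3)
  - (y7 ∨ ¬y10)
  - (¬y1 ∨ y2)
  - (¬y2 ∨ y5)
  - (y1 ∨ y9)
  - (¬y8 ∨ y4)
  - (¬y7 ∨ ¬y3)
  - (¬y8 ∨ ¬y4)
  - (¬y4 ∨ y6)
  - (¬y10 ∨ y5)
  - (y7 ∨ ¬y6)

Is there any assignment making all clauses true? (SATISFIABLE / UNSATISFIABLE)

UNSATISFIABLE

y1 = True:
  propagation gives y9=True, y8=True, y4=True; an empty clause results — contradiction.
y1 = False:
  propagation gives y3=False, y6=False, y7=False, y10=True; an empty clause results — contradiction.
Every branch closes, so no satisfying assignment exists.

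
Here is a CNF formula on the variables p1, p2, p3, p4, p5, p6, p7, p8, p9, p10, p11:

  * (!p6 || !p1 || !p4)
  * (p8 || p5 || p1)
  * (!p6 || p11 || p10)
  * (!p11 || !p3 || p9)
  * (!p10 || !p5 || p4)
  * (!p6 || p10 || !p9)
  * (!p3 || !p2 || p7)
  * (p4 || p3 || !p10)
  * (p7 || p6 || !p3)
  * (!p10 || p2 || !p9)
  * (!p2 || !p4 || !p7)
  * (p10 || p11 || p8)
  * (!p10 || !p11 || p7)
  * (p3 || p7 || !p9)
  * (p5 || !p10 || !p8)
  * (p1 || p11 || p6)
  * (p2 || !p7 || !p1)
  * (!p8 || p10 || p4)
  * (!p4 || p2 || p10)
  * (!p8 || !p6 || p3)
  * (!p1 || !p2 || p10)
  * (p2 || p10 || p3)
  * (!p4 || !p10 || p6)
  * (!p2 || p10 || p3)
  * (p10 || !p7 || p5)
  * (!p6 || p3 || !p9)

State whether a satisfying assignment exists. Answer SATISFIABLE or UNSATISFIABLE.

Try p1 = False.
For the remaining variables, p2 = True, p3 = True, p4 = False, p5 = True, p6 = False, p7 = True, p8 = False, p9 = True, p10 = False, p11 = True works.
Every clause has at least one true literal under this assignment.
So p1 = F, p2 = T, p3 = T, p4 = F, p5 = T, p6 = F, p7 = T, p8 = F, p9 = T, p10 = F, p11 = T is a satisfying assignment.

SATISFIABLE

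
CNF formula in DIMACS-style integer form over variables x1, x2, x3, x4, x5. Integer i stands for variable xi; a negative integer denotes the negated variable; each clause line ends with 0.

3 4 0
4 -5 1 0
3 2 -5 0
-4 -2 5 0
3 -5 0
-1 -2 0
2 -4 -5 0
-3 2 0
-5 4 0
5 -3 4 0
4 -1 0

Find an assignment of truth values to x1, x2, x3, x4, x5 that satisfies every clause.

Set x1 = True and propagate.
  then x2 is forced to False.
  then x3 is forced to False.
  then x4 is forced to True.
  then x5 is forced to False.
Every clause has at least one true literal under this assignment.

x1=1, x2=0, x3=0, x4=1, x5=0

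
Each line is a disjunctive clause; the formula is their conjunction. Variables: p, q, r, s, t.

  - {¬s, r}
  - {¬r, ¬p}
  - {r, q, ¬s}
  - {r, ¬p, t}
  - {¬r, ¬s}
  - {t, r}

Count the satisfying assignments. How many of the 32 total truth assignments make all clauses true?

8

Split on r, then s.
  r=T, s=T: a clause becomes empty — 0.
  r=T, s=F: remaining (p,q,t) ∈ {(F,F,F); (F,F,T); (F,T,F); (F,T,T)} — 4.
  r=F, s=T: a clause becomes empty — 0.
  r=F, s=F: remaining (p,q,t) ∈ {(F,F,T); (F,T,T); (T,F,T); (T,T,T)} — 4.
Total: 0 + 4 + 0 + 4 = 8.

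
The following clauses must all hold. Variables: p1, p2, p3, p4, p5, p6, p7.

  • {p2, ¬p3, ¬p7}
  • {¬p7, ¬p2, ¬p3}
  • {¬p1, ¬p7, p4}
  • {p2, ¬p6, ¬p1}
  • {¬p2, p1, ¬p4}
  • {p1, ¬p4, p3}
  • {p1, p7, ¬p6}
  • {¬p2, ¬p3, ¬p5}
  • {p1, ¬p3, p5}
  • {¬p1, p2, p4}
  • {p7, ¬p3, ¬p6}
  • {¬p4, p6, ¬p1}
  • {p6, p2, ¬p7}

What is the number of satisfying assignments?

21

Split on p1, then p2.
  p1=T, p2=T: 9 of the 32 assignments to (p3,p4,p5,p6,p7) work.
  p1=T, p2=F: a clause becomes empty — 0.
  p1=F, p2=T: p5 free; 3 ways for (p3,p4,p6,p7) × 2^1 = 6.
  p1=F, p2=F: 6 of the 32 assignments to (p3,p4,p5,p6,p7) work.
Total: 9 + 0 + 6 + 6 = 21.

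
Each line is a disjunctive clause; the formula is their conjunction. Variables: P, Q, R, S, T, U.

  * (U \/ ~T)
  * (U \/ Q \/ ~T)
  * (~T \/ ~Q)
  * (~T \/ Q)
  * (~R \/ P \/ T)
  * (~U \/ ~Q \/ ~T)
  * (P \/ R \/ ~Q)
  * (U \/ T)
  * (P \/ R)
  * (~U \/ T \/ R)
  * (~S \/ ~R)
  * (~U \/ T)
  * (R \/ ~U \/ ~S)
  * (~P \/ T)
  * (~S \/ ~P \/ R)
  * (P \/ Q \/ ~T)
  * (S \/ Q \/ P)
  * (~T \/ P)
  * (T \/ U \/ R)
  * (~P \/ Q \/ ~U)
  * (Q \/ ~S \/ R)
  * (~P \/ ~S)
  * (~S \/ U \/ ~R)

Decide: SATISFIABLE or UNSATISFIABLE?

UNSATISFIABLE

T = True:
  propagation gives U=True, Q=False; an empty clause results — contradiction.
T = False:
  propagation gives U=True; an empty clause results — contradiction.
Every branch closes, so no satisfying assignment exists.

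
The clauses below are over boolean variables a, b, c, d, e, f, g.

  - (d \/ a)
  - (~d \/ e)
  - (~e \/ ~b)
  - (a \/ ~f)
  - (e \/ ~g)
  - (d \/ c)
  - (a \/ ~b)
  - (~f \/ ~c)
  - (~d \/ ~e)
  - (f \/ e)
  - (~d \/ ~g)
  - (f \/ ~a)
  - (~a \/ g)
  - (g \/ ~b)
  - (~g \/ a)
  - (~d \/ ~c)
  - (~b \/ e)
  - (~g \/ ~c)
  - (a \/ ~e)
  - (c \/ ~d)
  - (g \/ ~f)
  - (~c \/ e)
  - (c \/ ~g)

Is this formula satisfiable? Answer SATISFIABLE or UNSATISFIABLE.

UNSATISFIABLE

e = True:
  propagation gives b=False, d=False, a=True, c=True; an empty clause results — contradiction.
e = False:
  propagation gives d=False, a=True, g=False; an empty clause results — contradiction.
Every branch closes, so no satisfying assignment exists.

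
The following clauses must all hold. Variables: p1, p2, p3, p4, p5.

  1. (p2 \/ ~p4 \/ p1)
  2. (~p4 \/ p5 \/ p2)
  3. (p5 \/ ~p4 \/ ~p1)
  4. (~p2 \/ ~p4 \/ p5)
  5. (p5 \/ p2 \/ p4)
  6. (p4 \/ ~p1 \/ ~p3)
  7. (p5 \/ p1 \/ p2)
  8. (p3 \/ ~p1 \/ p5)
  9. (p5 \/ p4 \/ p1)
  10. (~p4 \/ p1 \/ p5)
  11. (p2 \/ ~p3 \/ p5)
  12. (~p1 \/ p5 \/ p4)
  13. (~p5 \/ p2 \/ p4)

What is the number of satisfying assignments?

Split on p5, then p4.
  p5=T, p4=T: p3 free; 3 ways for (p1,p2) × 2^1 = 6.
  p5=T, p4=F: remaining (p1,p2,p3) ∈ {(F,T,F); (F,T,T); (T,T,F)} — 3.
  p5=F, p4=T: a clause becomes empty — 0.
  p5=F, p4=F: a clause becomes empty — 0.
Total: 6 + 3 + 0 + 0 = 9.

9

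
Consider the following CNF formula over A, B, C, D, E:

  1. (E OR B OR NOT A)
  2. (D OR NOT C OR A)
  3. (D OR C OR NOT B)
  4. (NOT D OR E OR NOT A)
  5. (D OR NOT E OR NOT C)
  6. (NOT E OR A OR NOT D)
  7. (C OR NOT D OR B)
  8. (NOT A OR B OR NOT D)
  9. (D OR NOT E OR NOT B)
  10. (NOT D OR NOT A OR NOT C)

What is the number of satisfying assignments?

Case analysis on D and A:
  D=T, A=T: remaining (B,C,E) ∈ {(T,F,T)} — 1.
  D=T, A=F: remaining (B,C,E) ∈ {(F,T,F); (T,F,F); (T,T,F)} — 3.
  D=F, A=T: remaining (B,C,E) ∈ {(F,F,T); (T,T,F)} — 2.
  D=F, A=F: remaining (B,C,E) ∈ {(F,F,F); (F,F,T)} — 2.
Total: 1 + 3 + 2 + 2 = 8.

8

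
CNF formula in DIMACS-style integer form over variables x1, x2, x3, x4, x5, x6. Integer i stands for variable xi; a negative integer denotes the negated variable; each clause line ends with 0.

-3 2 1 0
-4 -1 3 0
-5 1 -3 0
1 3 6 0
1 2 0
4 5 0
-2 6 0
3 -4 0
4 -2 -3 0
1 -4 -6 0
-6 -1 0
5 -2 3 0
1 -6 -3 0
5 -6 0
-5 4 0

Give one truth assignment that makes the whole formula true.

Set x1 = True and propagate.
  then x6 is forced to False.
  then x2 is forced to False.
For the remaining variables, x3 = True, x4 = True, x5 = False works.
Every clause has at least one true literal under this assignment.

x1=True, x2=False, x3=True, x4=True, x5=False, x6=False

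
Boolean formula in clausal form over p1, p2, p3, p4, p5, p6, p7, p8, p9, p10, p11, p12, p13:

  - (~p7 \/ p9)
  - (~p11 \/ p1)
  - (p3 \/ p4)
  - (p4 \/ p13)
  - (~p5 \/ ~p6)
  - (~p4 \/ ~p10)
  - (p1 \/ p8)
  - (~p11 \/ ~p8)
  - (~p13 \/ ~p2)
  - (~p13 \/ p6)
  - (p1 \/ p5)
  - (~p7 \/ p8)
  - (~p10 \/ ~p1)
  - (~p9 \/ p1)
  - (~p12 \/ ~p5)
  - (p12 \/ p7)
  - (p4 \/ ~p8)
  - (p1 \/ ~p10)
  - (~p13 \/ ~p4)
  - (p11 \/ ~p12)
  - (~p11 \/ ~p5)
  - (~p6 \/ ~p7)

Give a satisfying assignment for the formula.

p10 occurs only negated in the remaining clauses — set p10 = False.
Branch on p1: take p1 = True.
Try p2 = True.
  then p13 is forced to False.
  then p4 is forced to True.
Set p5 = False and propagate.
The remaining clauses are satisfied by p3 = False, p6 = False, p7 = False, p8 = False, p9 = True, p11 = True, p12 = True.

p1=True, p2=True, p3=False, p4=True, p5=False, p6=False, p7=False, p8=False, p9=True, p10=False, p11=True, p12=True, p13=False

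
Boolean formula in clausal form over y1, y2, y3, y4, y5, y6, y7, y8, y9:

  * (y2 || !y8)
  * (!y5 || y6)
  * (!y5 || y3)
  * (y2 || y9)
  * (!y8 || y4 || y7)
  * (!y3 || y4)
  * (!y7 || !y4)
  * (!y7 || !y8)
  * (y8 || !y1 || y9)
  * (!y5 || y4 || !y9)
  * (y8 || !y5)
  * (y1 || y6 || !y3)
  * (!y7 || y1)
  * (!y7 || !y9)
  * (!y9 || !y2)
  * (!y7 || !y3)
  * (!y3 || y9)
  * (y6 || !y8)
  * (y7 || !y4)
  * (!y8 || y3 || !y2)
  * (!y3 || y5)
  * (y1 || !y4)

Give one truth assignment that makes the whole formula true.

y1=F, y2=T, y3=F, y4=F, y5=F, y6=T, y7=F, y8=F, y9=F

Check each clause:
  1. (y2 || !y8) — !y8 is true.
  2. (y6 || !y5) — !y5 is true.
  3. (!y5 || y3) — !y5 is true.
  4. (y9 || y2) — y2 is true.
  5. (y7 || y4 || !y8) — !y8 is true.
  6. (y4 || !y3) — !y3 is true.
  7. (!y4 || !y7) — !y7 is true.
  8. (!y7 || !y8) — !y8 is true.
  9. (!y1 || y8 || y9) — !y1 is true.
  10. (!y5 || !y9 || y4) — !y5 is true.
  11. (y8 || !y5) — !y5 is true.
  12. (!y3 || y1 || y6) — !y3 is true.
  13. (y1 || !y7) — !y7 is true.
  14. (!y9 || !y7) — !y7 is true.
  15. (!y2 || !y9) — !y9 is true.
  16. (!y7 || !y3) — !y7 is true.
  17. (y9 || !y3) — !y3 is true.
  18. (y6 || !y8) — !y8 is true.
  19. (y7 || !y4) — !y4 is true.
  20. (y3 || !y8 || !y2) — !y8 is true.
  21. (!y3 || y5) — !y3 is true.
  22. (y1 || !y4) — !y4 is true.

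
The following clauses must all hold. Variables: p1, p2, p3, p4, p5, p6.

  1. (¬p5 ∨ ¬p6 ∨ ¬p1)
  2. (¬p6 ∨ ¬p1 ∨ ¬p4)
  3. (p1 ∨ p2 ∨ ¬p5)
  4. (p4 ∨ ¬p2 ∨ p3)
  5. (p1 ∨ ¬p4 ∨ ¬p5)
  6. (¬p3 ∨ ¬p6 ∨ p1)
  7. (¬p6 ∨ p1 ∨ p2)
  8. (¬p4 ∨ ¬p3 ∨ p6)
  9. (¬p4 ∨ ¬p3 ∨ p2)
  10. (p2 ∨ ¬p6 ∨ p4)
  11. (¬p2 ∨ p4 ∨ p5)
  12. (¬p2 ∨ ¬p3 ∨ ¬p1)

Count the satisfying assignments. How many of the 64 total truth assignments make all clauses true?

14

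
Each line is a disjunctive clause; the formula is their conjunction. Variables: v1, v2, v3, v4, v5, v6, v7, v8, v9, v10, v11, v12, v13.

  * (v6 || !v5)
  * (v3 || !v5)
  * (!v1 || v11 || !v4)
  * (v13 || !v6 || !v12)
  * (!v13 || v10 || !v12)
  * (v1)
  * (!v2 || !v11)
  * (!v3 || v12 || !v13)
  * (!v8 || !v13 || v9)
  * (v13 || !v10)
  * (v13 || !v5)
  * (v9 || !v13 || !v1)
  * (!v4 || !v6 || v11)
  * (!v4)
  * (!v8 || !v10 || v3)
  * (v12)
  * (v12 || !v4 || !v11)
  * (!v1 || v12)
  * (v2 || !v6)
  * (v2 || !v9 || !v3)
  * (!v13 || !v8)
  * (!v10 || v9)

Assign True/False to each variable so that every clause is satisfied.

(v1) is a unit clause, so v1 = True.
(!v4) is a unit clause, so v4 = False.
(v12) is a unit clause, so v12 = True.
v5 occurs only negated in the remaining clauses — set v5 = False.
Pure literal: v8 appears only negated; assign v8 = False.
Set v2 = False and propagate.
  then v6 is forced to False.
Branch on v3: take v3 = False.
Try v9 = True.
The remaining clauses are satisfied by v7 = True, v10 = True, v11 = True, v13 = True.
Every clause has at least one true literal under this assignment.

v1=1, v2=0, v3=0, v4=0, v5=0, v6=0, v7=1, v8=0, v9=1, v10=1, v11=1, v12=1, v13=1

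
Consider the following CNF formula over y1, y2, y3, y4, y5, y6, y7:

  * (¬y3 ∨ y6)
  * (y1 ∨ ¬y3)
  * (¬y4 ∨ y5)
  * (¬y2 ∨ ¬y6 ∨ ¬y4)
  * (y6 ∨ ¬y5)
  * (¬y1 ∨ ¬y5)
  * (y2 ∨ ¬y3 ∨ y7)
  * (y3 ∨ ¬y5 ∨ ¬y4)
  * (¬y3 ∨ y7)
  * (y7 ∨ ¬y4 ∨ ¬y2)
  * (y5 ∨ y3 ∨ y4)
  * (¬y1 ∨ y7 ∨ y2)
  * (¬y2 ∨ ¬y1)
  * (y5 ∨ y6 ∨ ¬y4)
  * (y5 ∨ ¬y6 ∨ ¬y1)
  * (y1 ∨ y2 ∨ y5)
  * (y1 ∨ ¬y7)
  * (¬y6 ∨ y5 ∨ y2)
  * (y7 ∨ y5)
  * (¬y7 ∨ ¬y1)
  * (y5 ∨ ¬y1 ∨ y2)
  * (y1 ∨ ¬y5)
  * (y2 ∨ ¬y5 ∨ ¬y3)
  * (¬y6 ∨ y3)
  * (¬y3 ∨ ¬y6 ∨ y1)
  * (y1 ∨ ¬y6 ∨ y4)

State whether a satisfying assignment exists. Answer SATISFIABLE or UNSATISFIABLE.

y5 = True:
  propagation gives y6=True, y1=False; an empty clause results — contradiction.
y5 = False:
  propagation gives y4=False, y3=True, y6=True, y1=True; an empty clause results — contradiction.
Every branch closes, so no satisfying assignment exists.

UNSATISFIABLE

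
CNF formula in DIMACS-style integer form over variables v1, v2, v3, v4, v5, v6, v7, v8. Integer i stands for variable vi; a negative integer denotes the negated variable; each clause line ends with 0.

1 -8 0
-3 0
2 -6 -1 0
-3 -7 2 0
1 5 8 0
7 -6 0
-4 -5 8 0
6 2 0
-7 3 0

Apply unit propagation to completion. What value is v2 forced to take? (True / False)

True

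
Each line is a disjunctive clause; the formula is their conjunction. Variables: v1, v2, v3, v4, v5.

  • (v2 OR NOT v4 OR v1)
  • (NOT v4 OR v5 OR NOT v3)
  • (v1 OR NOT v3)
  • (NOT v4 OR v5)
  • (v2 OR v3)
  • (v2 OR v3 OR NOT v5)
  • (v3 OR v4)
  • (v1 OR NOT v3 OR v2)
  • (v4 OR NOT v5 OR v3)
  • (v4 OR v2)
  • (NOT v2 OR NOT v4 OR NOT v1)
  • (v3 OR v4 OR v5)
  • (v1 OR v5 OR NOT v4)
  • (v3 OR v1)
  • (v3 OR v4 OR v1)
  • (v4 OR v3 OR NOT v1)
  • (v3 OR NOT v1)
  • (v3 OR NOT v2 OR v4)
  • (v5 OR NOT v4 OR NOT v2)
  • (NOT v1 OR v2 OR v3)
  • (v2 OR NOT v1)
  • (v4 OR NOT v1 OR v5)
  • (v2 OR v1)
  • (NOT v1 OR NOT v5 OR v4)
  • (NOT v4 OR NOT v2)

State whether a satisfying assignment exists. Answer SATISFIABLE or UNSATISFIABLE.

v4 = True:
  propagation gives v5=True, v2=False, v1=True; an empty clause results — contradiction.
v4 = False:
  propagation gives v3=True, v1=True, v2=True, v5=True; an empty clause results — contradiction.
Every branch closes, so no satisfying assignment exists.

UNSATISFIABLE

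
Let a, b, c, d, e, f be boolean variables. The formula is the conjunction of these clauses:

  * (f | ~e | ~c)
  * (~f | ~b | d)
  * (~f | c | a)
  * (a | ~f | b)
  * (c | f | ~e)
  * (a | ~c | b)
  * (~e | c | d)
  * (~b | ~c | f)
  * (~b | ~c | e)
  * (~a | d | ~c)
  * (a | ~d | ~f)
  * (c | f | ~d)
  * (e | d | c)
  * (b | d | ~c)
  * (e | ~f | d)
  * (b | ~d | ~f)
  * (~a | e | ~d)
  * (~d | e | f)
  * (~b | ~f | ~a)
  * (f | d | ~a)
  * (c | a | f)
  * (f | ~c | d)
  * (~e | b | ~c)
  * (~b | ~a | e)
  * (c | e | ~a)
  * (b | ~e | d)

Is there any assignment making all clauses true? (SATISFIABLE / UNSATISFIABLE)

c = True:
  b = True:
    propagation gives f=True, d=True, e=True, a=True; an empty clause results — contradiction.
  b = False:
    propagation gives a=True, d=True, f=False, e=False; an empty clause results — contradiction.
c = False:
  f = True:
    propagation gives a=True, b=False, d=False, e=False; an empty clause results — contradiction.
  f = False:
    propagation gives e=False, d=False; an empty clause results — contradiction.
Every branch closes, so no satisfying assignment exists.

UNSATISFIABLE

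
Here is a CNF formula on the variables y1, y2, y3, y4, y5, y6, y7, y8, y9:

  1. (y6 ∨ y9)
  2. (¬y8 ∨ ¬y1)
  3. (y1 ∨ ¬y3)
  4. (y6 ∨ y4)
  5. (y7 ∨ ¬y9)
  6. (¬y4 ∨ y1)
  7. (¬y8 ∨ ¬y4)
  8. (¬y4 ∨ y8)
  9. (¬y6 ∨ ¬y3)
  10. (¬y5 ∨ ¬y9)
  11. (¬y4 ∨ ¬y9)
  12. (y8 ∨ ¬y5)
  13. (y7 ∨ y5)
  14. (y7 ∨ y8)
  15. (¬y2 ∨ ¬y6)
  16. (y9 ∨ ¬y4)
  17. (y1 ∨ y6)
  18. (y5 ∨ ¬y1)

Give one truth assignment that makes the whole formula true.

y1 = F, y2 = F, y3 = F, y4 = F, y5 = T, y6 = T, y7 = T, y8 = T, y9 = F

Check each clause:
  1. (y6 ∨ y9) — y6 is true.
  2. (¬y8 ∨ ¬y1) — ¬y1 is true.
  3. (y1 ∨ ¬y3) — ¬y3 is true.
  4. (y4 ∨ y6) — y6 is true.
  5. (¬y9 ∨ y7) — ¬y9 is true.
  6. (y1 ∨ ¬y4) — ¬y4 is true.
  7. (¬y4 ∨ ¬y8) — ¬y4 is true.
  8. (¬y4 ∨ y8) — y8 is true.
  9. (¬y6 ∨ ¬y3) — ¬y3 is true.
  10. (¬y5 ∨ ¬y9) — ¬y9 is true.
  11. (¬y9 ∨ ¬y4) — ¬y4 is true.
  12. (y8 ∨ ¬y5) — y8 is true.
  13. (y5 ∨ y7) — y5 is true.
  14. (y7 ∨ y8) — y8 is true.
  15. (¬y2 ∨ ¬y6) — ¬y2 is true.
  16. (y9 ∨ ¬y4) — ¬y4 is true.
  17. (y1 ∨ y6) — y6 is true.
  18. (y5 ∨ ¬y1) — y5 is true.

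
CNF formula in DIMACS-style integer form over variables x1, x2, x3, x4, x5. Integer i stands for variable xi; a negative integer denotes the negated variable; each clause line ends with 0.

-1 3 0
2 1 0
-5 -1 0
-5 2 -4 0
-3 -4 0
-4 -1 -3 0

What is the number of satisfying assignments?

8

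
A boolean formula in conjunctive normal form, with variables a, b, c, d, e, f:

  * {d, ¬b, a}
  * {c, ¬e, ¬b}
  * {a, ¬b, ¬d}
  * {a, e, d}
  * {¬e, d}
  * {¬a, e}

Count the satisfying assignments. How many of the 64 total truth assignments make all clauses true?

14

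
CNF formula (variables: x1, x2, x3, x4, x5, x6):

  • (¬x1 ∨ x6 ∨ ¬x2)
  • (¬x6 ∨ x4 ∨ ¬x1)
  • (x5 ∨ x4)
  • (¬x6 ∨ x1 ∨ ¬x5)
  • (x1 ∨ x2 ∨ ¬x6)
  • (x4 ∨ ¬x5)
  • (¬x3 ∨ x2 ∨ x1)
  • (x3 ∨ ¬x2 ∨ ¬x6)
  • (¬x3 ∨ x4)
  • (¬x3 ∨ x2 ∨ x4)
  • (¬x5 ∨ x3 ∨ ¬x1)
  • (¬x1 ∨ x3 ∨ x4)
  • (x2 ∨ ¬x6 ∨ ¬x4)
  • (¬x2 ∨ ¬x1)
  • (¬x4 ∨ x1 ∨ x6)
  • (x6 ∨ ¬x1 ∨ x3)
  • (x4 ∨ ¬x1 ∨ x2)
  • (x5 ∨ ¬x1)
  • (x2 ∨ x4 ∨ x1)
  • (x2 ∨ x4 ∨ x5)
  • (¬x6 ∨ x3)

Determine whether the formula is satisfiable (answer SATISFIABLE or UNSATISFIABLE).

SATISFIABLE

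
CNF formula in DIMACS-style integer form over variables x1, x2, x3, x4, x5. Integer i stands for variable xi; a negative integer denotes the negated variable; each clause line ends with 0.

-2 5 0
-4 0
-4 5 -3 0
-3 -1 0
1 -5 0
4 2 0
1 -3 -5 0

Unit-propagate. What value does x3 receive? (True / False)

(!x4) stands alone — x4 = False.
In (x4 || x2), x4 is now false; x2 must hold, so x2 = True.
From (!x2 || x5) and x2 = True: x5 = True.
(x1 || !x5): since x5 = True, the clause reduces to (x1). x1 = True.
(!x1 || !x3) with x1 = True leaves only !x3, so x3 = False.

False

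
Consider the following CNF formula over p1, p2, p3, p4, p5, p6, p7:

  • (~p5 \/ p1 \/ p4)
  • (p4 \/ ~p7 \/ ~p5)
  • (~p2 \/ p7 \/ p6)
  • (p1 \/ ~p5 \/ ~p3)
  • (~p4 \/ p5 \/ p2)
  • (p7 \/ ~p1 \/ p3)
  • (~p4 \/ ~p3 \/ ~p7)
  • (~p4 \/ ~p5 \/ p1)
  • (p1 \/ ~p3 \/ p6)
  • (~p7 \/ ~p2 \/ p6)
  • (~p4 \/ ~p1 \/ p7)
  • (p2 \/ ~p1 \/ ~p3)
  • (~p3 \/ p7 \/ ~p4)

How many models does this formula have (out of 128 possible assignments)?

Case analysis on p1 and p4:
  p1=T, p4=T: remaining (p2,p3,p5,p6,p7) ∈ {(F,F,T,F,T); (F,F,T,T,T); (T,F,F,T,T); (T,F,T,T,T)} — 4.
  p1=T, p4=F: 6 of the 32 assignments to (p2,p3,p5,p6,p7) work.
  p1=F, p4=T: remaining (p2,p3,p5,p6,p7) ∈ {(T,F,F,T,F); (T,F,F,T,T)} — 2.
  p1=F, p4=F: p7 free; 5 ways for (p2,p3,p5,p6) × 2^1 = 10.
Total: 4 + 6 + 2 + 10 = 22.

22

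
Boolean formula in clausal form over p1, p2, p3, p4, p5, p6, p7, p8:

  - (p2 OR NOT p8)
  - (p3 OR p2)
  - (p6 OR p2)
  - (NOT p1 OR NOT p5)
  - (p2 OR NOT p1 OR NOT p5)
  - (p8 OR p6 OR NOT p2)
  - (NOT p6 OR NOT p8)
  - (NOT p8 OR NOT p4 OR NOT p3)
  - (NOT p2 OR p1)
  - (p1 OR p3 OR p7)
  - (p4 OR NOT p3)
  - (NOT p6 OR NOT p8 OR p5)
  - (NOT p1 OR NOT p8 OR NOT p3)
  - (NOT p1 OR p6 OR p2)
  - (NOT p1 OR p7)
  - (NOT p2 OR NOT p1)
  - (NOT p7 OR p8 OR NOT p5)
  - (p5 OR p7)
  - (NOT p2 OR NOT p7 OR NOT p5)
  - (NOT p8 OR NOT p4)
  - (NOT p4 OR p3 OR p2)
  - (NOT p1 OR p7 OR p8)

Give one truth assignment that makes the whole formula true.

p1=False  p2=False  p3=True  p4=True  p5=False  p6=True  p7=True  p8=False

Check each clause:
  1. (NOT p8 OR p2) — NOT p8 is true.
  2. (p3 OR p2) — p3 is true.
  3. (p2 OR p6) — p6 is true.
  4. (NOT p5 OR NOT p1) — NOT p5 is true.
  5. (NOT p1 OR NOT p5 OR p2) — NOT p5 is true.
  6. (p6 OR p8 OR NOT p2) — p6 is true.
  7. (NOT p6 OR NOT p8) — NOT p8 is true.
  8. (NOT p3 OR NOT p8 OR NOT p4) — NOT p8 is true.
  9. (p1 OR NOT p2) — NOT p2 is true.
  10. (p7 OR p3 OR p1) — p3 is true.
  11. (p4 OR NOT p3) — p4 is true.
  12. (NOT p6 OR NOT p8 OR p5) — NOT p8 is true.
  13. (NOT p3 OR NOT p1 OR NOT p8) — NOT p8 is true.
  14. (p2 OR p6 OR NOT p1) — NOT p1 is true.
  15. (NOT p1 OR p7) — NOT p1 is true.
  16. (NOT p2 OR NOT p1) — NOT p2 is true.
  17. (NOT p5 OR NOT p7 OR p8) — NOT p5 is true.
  18. (p7 OR p5) — p7 is true.
  19. (NOT p5 OR NOT p2 OR NOT p7) — NOT p5 is true.
  20. (NOT p8 OR NOT p4) — NOT p8 is true.
  21. (p2 OR NOT p4 OR p3) — p3 is true.
  22. (p8 OR NOT p1 OR p7) — NOT p1 is true.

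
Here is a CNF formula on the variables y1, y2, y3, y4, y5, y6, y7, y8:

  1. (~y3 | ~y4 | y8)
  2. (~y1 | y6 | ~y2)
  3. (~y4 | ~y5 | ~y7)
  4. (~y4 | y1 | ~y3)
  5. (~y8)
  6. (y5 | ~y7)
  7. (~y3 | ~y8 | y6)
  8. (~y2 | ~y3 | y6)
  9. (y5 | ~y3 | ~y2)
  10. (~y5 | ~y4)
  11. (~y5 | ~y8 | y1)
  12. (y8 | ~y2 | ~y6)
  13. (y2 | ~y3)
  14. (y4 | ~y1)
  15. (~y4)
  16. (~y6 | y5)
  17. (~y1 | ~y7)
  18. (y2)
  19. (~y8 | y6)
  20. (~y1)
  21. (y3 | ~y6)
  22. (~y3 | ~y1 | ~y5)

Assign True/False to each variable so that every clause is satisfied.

y1 = False, y2 = True, y3 = False, y4 = False, y5 = False, y6 = False, y7 = False, y8 = False

Check each clause:
  1. (~y3 | ~y4 | y8) — ~y4 is true.
  2. (~y2 | y6 | ~y1) — ~y1 is true.
  3. (~y4 | ~y5 | ~y7) — ~y7 is true.
  4. (~y4 | ~y3 | y1) — ~y4 is true.
  5. (~y8) — ~y8 is true.
  6. (~y7 | y5) — ~y7 is true.
  7. (~y3 | y6 | ~y8) — ~y8 is true.
  8. (~y2 | y6 | ~y3) — ~y3 is true.
  9. (y5 | ~y3 | ~y2) — ~y3 is true.
  10. (~y4 | ~y5) — ~y5 is true.
  11. (y1 | ~y8 | ~y5) — ~y8 is true.
  12. (~y2 | y8 | ~y6) — ~y6 is true.
  13. (y2 | ~y3) — y2 is true.
  14. (y4 | ~y1) — ~y1 is true.
  15. (~y4) — ~y4 is true.
  16. (y5 | ~y6) — ~y6 is true.
  17. (~y7 | ~y1) — ~y7 is true.
  18. (y2) — y2 is true.
  19. (y6 | ~y8) — ~y8 is true.
  20. (~y1) — ~y1 is true.
  21. (~y6 | y3) — ~y6 is true.
  22. (~y1 | ~y3 | ~y5) — ~y5 is true.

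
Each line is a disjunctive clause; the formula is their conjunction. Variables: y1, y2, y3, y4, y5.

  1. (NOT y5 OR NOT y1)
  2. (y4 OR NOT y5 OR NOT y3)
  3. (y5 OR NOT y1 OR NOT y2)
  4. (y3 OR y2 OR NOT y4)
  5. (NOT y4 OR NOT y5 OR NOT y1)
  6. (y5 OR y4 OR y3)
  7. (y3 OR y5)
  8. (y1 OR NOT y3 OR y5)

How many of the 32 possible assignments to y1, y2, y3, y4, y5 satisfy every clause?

7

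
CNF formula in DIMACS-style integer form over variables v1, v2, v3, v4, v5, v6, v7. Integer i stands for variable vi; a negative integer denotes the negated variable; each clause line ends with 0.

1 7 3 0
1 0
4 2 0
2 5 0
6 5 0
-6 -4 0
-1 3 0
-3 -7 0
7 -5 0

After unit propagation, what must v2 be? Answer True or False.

(v1) stands alone — v1 = True.
(NOT v1 OR v3) with v1 = True leaves only v3, so v3 = True.
(NOT v3 OR NOT v7) with v3 = True leaves only NOT v7, so v7 = False.
From (v7 OR NOT v5) and v7 = False: v5 = False.
In (v2 OR v5), v5 is now false; v2 must hold, so v2 = True.

True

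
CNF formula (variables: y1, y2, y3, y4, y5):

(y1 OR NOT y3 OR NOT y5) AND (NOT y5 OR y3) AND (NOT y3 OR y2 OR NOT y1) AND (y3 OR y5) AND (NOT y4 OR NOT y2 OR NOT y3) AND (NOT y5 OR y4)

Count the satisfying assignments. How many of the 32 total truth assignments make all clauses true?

4

The models are:
  y1=F y2=F y3=T y4=F y5=F
  y1=F y2=F y3=T y4=T y5=F
  y1=F y2=T y3=T y4=F y5=F
  y1=T y2=T y3=T y4=F y5=F
That's 4 in total.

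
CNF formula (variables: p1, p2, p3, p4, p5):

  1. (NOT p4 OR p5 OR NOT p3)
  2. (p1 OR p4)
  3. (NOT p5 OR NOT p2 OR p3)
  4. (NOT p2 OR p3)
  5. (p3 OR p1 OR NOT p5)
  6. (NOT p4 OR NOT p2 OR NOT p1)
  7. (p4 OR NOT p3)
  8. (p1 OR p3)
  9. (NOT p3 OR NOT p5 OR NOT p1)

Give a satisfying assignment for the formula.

p1 = False, p2 = False, p3 = True, p4 = True, p5 = True

Check each clause:
  1. (p5 OR NOT p3 OR NOT p4) — p5 is true.
  2. (p1 OR p4) — p4 is true.
  3. (NOT p2 OR NOT p5 OR p3) — p3 is true.
  4. (NOT p2 OR p3) — p3 is true.
  5. (p3 OR NOT p5 OR p1) — p3 is true.
  6. (NOT p2 OR NOT p1 OR NOT p4) — NOT p1 is true.
  7. (p4 OR NOT p3) — p4 is true.
  8. (p3 OR p1) — p3 is true.
  9. (NOT p1 OR NOT p5 OR NOT p3) — NOT p1 is true.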